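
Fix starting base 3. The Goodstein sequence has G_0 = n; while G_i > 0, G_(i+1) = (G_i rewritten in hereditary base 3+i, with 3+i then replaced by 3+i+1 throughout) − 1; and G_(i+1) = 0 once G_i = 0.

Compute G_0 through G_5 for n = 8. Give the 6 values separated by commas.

[0] 8 ≡ 2·3 + 2 (base 3). Lift 4: 10. −1: 9.
[1] 9 ≡ 2·4 + 1 (base 4). Lift 5: 11. −1: 10.
[2] 10 ≡ 2·5 (base 5). Lift 6: 12. −1: 11.
[3] 11 ≡ 6 + 5 (base 6). Lift 7: 12. −1: 11.
[4] 11 ≡ 7 + 4 (base 7). Lift 8: 12. −1: 11.

8, 9, 10, 11, 11, 11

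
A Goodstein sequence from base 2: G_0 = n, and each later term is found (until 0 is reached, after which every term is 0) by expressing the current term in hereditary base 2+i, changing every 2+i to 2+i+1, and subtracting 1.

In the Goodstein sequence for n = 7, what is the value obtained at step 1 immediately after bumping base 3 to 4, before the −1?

(0) 7|_2 = 2^2 + 2 + 1 ↦ 3^3 + 3 + 1|_3 = 31 ⇒ 30
(1) 30|_3 = 3^3 + 3 ↦ 4^4 + 4|_4 = 260 ⇒ 259

260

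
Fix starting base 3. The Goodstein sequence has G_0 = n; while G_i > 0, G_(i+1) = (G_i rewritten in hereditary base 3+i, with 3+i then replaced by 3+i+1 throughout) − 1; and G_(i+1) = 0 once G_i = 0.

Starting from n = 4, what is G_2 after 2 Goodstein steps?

4 —HB3→ 3 + 1 —bump→ 4 + 1 = 5 —(−1)→ 4
4 —HB4→ 4 —bump→ 5 = 5 —(−1)→ 4
4 —HB5→ 4 —bump→ 4 = 4 —(−1)→ 3

4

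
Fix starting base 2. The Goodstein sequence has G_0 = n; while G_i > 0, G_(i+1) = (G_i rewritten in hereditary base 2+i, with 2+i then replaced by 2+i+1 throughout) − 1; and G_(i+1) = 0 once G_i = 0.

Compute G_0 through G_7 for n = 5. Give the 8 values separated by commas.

5, 27, 255, 467, 775, 1197, 1751, 2454

step 0: 5 = 2^2 + 1; sub 3 for 2: 3^3 + 1; = 28; G_1 = 28−1 = 27
step 1: 27 = 3^3; sub 4 for 3: 4^4; = 256; G_2 = 256−1 = 255
step 2: 255 = 3·4^3 + 3·4^2 + 3·4 + 3; sub 5 for 4: 3·5^3 + 3·5^2 + 3·5 + 3; = 468; G_3 = 468−1 = 467
step 3: 467 = 3·5^3 + 3·5^2 + 3·5 + 2; sub 6 for 5: 3·6^3 + 3·6^2 + 3·6 + 2; = 776; G_4 = 776−1 = 775
step 4: 775 = 3·6^3 + 3·6^2 + 3·6 + 1; sub 7 for 6: 3·7^3 + 3·7^2 + 3·7 + 1; = 1198; G_5 = 1198−1 = 1197
step 5: 1197 = 3·7^3 + 3·7^2 + 3·7; sub 8 for 7: 3·8^3 + 3·8^2 + 3·8; = 1752; G_6 = 1752−1 = 1751
step 6: 1751 = 3·8^3 + 3·8^2 + 2·8 + 7; sub 9 for 8: 3·9^3 + 3·9^2 + 2·9 + 7; = 2455; G_7 = 2455−1 = 2454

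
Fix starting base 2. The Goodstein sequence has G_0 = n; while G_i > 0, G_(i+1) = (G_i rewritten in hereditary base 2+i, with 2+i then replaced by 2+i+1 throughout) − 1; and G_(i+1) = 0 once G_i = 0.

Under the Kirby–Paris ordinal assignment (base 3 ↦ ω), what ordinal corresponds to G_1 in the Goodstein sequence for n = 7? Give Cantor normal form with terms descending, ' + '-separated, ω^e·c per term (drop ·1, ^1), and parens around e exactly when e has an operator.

ω^ω + ω

G_0 = 7. HB_2(7) = 2^2 + 2 + 1. Bump = 31. G_1 = 30.
G_1 = 30. HB_3(30) = 3^3 + 3. Bump = 260. G_2 = 259.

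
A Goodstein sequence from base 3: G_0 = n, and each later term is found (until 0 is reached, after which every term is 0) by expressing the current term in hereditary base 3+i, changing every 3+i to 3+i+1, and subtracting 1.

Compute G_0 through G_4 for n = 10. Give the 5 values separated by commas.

G_0=10  [base 3] 3^2 + 1  →[3↦4]→  4^2 + 1 = 17  −1 ⇒ G_1=16
G_1=16  [base 4] 4^2  →[4↦5]→  5^2 = 25  −1 ⇒ G_2=24
G_2=24  [base 5] 4·5 + 4  →[5↦6]→  4·6 + 4 = 28  −1 ⇒ G_3=27
G_3=27  [base 6] 4·6 + 3  →[6↦7]→  4·7 + 3 = 31  −1 ⇒ G_4=30

10, 16, 24, 27, 30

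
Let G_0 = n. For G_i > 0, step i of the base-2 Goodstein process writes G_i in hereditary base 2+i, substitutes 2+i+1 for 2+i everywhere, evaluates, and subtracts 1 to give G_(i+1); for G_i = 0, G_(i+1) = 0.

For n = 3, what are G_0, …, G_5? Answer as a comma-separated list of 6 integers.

base 2: 3 = 2 + 1; at 3: 3 + 1 = 4; next = 3
base 3: 3 = 3; at 4: 4 = 4; next = 3
base 4: 3 = 3; at 5: 3 = 3; next = 2
base 5: 2 = 2; at 6: 2 = 2; next = 1
base 6: 1 = 1; at 7: 1 = 1; next = 0

3, 3, 3, 2, 1, 0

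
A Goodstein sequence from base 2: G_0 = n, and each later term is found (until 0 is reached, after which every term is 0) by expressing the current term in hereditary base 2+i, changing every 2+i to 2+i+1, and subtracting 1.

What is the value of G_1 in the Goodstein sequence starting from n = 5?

27

step 0: 5 = 2^2 + 1; sub 3 for 2: 3^3 + 1; = 28; G_1 = 28−1 = 27
step 1: 27 = 3^3; sub 4 for 3: 4^4; = 256; G_2 = 256−1 = 255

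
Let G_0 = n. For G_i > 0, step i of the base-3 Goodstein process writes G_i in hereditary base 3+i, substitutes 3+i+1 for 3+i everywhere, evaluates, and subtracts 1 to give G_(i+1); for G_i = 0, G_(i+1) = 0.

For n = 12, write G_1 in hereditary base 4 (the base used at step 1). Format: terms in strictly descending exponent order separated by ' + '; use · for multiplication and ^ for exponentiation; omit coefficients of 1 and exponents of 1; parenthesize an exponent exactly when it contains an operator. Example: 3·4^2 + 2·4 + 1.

[0] 12 ≡ 3^2 + 3 (base 3). Lift 4: 20. −1: 19.
[1] 19 ≡ 4^2 + 3 (base 4). Lift 5: 28. −1: 27.

4^2 + 3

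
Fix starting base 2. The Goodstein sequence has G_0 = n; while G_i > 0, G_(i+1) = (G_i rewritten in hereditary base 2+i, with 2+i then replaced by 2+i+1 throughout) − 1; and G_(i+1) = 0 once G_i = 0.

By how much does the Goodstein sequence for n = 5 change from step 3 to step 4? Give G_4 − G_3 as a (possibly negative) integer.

base 2: 5 = 2^2 + 1; at 3: 3^3 + 1 = 28; next = 27
base 3: 27 = 3^3; at 4: 4^4 = 256; next = 255
base 4: 255 = 3·4^3 + 3·4^2 + 3·4 + 3; at 5: 3·5^3 + 3·5^2 + 3·5 + 3 = 468; next = 467
base 5: 467 = 3·5^3 + 3·5^2 + 3·5 + 2; at 6: 3·6^3 + 3·6^2 + 3·6 + 2 = 776; next = 775

308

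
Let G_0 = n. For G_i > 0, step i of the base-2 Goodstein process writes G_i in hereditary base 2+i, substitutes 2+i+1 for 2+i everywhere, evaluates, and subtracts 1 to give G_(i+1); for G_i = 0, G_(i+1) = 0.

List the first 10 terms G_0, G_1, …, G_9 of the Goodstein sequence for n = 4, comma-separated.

4, 26, 41, 60, 83, 109, 139, 173, 211, 253

i=0: 4 = 2^2 (b=2); 2→3: 3^3 = 27; 27−1 = 26
i=1: 26 = 2·3^2 + 2·3 + 2 (b=3); 3→4: 2·4^2 + 2·4 + 2 = 42; 42−1 = 41
i=2: 41 = 2·4^2 + 2·4 + 1 (b=4); 4→5: 2·5^2 + 2·5 + 1 = 61; 61−1 = 60
i=3: 60 = 2·5^2 + 2·5 (b=5); 5→6: 2·6^2 + 2·6 = 84; 84−1 = 83
i=4: 83 = 2·6^2 + 6 + 5 (b=6); 6→7: 2·7^2 + 7 + 5 = 110; 110−1 = 109
i=5: 109 = 2·7^2 + 7 + 4 (b=7); 7→8: 2·8^2 + 8 + 4 = 140; 140−1 = 139
i=6: 139 = 2·8^2 + 8 + 3 (b=8); 8→9: 2·9^2 + 9 + 3 = 174; 174−1 = 173
i=7: 173 = 2·9^2 + 9 + 2 (b=9); 9→10: 2·10^2 + 10 + 2 = 212; 212−1 = 211
i=8: 211 = 2·10^2 + 10 + 1 (b=10); 10→11: 2·11^2 + 11 + 1 = 254; 254−1 = 253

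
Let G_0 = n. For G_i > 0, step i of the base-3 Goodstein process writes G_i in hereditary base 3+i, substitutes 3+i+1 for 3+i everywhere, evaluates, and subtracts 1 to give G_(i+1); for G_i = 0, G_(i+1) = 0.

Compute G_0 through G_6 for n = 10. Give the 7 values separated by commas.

[0] 10 ≡ 3^2 + 1 (base 3). Lift 4: 17. −1: 16.
[1] 16 ≡ 4^2 (base 4). Lift 5: 25. −1: 24.
[2] 24 ≡ 4·5 + 4 (base 5). Lift 6: 28. −1: 27.
[3] 27 ≡ 4·6 + 3 (base 6). Lift 7: 31. −1: 30.
[4] 30 ≡ 4·7 + 2 (base 7). Lift 8: 34. −1: 33.
[5] 33 ≡ 4·8 + 1 (base 8). Lift 9: 37. −1: 36.

10, 16, 24, 27, 30, 33, 36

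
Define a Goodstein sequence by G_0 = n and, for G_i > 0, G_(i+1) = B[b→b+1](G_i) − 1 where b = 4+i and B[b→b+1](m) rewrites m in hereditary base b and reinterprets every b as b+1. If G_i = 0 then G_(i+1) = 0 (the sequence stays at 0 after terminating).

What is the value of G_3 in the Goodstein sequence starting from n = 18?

i=0: 18 = 4^2 + 2 (b=4); 4→5: 5^2 + 2 = 27; 27−1 = 26
i=1: 26 = 5^2 + 1 (b=5); 5→6: 6^2 + 1 = 37; 37−1 = 36
i=2: 36 = 6^2 (b=6); 6→7: 7^2 = 49; 49−1 = 48

48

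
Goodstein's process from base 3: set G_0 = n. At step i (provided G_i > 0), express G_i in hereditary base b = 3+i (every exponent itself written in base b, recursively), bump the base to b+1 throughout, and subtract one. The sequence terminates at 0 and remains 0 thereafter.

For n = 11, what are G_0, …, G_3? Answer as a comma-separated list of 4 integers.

G_0 = 11. HB_3(11) = 3^2 + 2. Bump = 18. G_1 = 17.
G_1 = 17. HB_4(17) = 4^2 + 1. Bump = 26. G_2 = 25.
G_2 = 25. HB_5(25) = 5^2. Bump = 36. G_3 = 35.

11, 17, 25, 35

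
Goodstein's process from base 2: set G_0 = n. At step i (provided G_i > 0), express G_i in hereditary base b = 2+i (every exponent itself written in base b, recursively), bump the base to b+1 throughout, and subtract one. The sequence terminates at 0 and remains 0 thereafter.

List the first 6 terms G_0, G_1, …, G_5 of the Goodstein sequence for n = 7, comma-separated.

7, 30, 259, 3127, 46657, 823543

step 0: 7 = 2^2 + 2 + 1; sub 3 for 2: 3^3 + 3 + 1; = 31; G_1 = 31−1 = 30
step 1: 30 = 3^3 + 3; sub 4 for 3: 4^4 + 4; = 260; G_2 = 260−1 = 259
step 2: 259 = 4^4 + 3; sub 5 for 4: 5^5 + 3; = 3128; G_3 = 3128−1 = 3127
step 3: 3127 = 5^5 + 2; sub 6 for 5: 6^6 + 2; = 46658; G_4 = 46658−1 = 46657
step 4: 46657 = 6^6 + 1; sub 7 for 6: 7^7 + 1; = 823544; G_5 = 823544−1 = 823543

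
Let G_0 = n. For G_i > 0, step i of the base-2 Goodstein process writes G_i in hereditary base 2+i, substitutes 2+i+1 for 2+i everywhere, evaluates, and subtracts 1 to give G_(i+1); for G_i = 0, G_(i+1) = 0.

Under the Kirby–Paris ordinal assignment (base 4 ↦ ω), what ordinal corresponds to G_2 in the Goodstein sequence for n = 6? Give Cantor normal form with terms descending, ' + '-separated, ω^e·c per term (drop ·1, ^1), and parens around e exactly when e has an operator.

ω^ω + 1

base 2: 6 = 2^2 + 2; at 3: 3^3 + 3 = 30; next = 29
base 3: 29 = 3^3 + 2; at 4: 4^4 + 2 = 258; next = 257
base 4: 257 = 4^4 + 1; at 5: 5^5 + 1 = 3126; next = 3125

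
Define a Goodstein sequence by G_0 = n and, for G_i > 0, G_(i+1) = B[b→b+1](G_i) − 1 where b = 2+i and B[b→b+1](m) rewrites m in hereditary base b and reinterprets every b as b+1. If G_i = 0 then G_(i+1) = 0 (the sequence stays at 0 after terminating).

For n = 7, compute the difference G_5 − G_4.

G_0=7  [base 2] 2^2 + 2 + 1  →[2↦3]→  3^3 + 3 + 1 = 31  −1 ⇒ G_1=30
G_1=30  [base 3] 3^3 + 3  →[3↦4]→  4^4 + 4 = 260  −1 ⇒ G_2=259
G_2=259  [base 4] 4^4 + 3  →[4↦5]→  5^5 + 3 = 3128  −1 ⇒ G_3=3127
G_3=3127  [base 5] 5^5 + 2  →[5↦6]→  6^6 + 2 = 46658  −1 ⇒ G_4=46657
G_4=46657  [base 6] 6^6 + 1  →[6↦7]→  7^7 + 1 = 823544  −1 ⇒ G_5=823543

776886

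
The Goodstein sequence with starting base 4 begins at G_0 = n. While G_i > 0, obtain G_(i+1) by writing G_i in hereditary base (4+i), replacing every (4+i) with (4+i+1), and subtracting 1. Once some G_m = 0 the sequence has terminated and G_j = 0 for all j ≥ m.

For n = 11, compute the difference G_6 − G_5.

0

11 —HB4→ 2·4 + 3 —bump→ 2·5 + 3 = 13 —(−1)→ 12
12 —HB5→ 2·5 + 2 —bump→ 2·6 + 2 = 14 —(−1)→ 13
13 —HB6→ 2·6 + 1 —bump→ 2·7 + 1 = 15 —(−1)→ 14
14 —HB7→ 2·7 —bump→ 2·8 = 16 —(−1)→ 15
15 —HB8→ 8 + 7 —bump→ 9 + 7 = 16 —(−1)→ 15
15 —HB9→ 9 + 6 —bump→ 10 + 6 = 16 —(−1)→ 15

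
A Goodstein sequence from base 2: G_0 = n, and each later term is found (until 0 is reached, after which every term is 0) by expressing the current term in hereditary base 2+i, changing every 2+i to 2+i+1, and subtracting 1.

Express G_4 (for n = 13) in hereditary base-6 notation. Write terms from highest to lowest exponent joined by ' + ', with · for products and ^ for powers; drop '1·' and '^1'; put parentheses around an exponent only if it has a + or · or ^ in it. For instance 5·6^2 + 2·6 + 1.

G_0=13  [base 2] 2^(2 + 1) + 2^2 + 1  →[2↦3]→  3^(3 + 1) + 3^3 + 1 = 109  −1 ⇒ G_1=108
G_1=108  [base 3] 3^(3 + 1) + 3^3  →[3↦4]→  4^(4 + 1) + 4^4 = 1280  −1 ⇒ G_2=1279
G_2=1279  [base 4] 4^(4 + 1) + 3·4^3 + 3·4^2 + 3·4 + 3  →[4↦5]→  5^(5 + 1) + 3·5^3 + 3·5^2 + 3·5 + 3 = 16093  −1 ⇒ G_3=16092
G_3=16092  [base 5] 5^(5 + 1) + 3·5^3 + 3·5^2 + 3·5 + 2  →[5↦6]→  6^(6 + 1) + 3·6^3 + 3·6^2 + 3·6 + 2 = 280712  −1 ⇒ G_4=280711
G_4=280711  [base 6] 6^(6 + 1) + 3·6^3 + 3·6^2 + 3·6 + 1  →[6↦7]→  7^(7 + 1) + 3·7^3 + 3·7^2 + 3·7 + 1 = 5765999  −1 ⇒ G_5=5765998

6^(6 + 1) + 3·6^3 + 3·6^2 + 3·6 + 1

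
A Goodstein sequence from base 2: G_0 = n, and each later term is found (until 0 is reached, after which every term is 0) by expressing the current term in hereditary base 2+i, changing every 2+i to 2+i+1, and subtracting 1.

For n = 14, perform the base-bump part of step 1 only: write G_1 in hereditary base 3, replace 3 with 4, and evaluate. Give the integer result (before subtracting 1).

step 0: 14 = 2^(2 + 1) + 2^2 + 2; sub 3 for 2: 3^(3 + 1) + 3^3 + 3; = 111; G_1 = 111−1 = 110
step 1: 110 = 3^(3 + 1) + 3^3 + 2; sub 4 for 3: 4^(4 + 1) + 4^4 + 2; = 1282; G_2 = 1282−1 = 1281

1282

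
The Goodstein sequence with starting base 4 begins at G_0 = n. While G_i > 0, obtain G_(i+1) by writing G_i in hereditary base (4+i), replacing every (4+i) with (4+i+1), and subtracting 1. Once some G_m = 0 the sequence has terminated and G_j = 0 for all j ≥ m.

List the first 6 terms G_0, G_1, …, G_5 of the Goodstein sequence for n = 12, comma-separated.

12, 14, 15, 16, 17, 18

[0] 12 ≡ 3·4 (base 4). Lift 5: 15. −1: 14.
[1] 14 ≡ 2·5 + 4 (base 5). Lift 6: 16. −1: 15.
[2] 15 ≡ 2·6 + 3 (base 6). Lift 7: 17. −1: 16.
[3] 16 ≡ 2·7 + 2 (base 7). Lift 8: 18. −1: 17.
[4] 17 ≡ 2·8 + 1 (base 8). Lift 9: 19. −1: 18.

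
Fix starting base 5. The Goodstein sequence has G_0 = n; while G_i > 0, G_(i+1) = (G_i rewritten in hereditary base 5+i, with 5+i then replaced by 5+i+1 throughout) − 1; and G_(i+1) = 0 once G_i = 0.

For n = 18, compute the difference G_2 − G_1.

G_0 = 18. HB_5(18) = 3·5 + 3. Bump = 21. G_1 = 20.
G_1 = 20. HB_6(20) = 3·6 + 2. Bump = 23. G_2 = 22.

2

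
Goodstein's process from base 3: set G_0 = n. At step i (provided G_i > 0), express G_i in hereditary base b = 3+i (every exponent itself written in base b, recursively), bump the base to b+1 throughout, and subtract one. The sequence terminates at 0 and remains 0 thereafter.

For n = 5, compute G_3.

i=0: 5 = 3 + 2 (b=3); 3→4: 4 + 2 = 6; 6−1 = 5
i=1: 5 = 4 + 1 (b=4); 4→5: 5 + 1 = 6; 6−1 = 5
i=2: 5 = 5 (b=5); 5→6: 6 = 6; 6−1 = 5
i=3: 5 = 5 (b=6); 6→7: 5 = 5; 5−1 = 4

5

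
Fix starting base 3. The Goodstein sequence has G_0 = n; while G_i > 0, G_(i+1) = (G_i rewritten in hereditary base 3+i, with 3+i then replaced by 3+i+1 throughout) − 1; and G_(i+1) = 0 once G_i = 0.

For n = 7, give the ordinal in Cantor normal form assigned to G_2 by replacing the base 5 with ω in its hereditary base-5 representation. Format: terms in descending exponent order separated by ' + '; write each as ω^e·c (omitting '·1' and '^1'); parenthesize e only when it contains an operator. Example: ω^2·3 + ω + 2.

(0) 7|_3 = 2·3 + 1 ↦ 2·4 + 1|_4 = 9 ⇒ 8
(1) 8|_4 = 2·4 ↦ 2·5|_5 = 10 ⇒ 9
(2) 9|_5 = 5 + 4 ↦ 6 + 4|_6 = 10 ⇒ 9

ω + 4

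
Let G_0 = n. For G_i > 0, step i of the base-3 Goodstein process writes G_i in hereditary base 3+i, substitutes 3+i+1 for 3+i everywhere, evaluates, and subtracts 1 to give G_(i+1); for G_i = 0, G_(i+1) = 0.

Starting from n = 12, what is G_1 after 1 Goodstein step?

19

i=0: 12 = 3^2 + 3 (b=3); 3→4: 4^2 + 4 = 20; 20−1 = 19
i=1: 19 = 4^2 + 3 (b=4); 4→5: 5^2 + 3 = 28; 28−1 = 27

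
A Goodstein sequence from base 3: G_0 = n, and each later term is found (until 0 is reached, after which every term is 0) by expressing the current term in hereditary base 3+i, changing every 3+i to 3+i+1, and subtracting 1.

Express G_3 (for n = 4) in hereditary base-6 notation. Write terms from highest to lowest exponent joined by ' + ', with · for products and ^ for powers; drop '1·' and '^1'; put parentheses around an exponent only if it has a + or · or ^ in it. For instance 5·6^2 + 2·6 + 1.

[0] 4 ≡ 3 + 1 (base 3). Lift 4: 5. −1: 4.
[1] 4 ≡ 4 (base 4). Lift 5: 5. −1: 4.
[2] 4 ≡ 4 (base 5). Lift 6: 4. −1: 3.
[3] 3 ≡ 3 (base 6). Lift 7: 3. −1: 2.

3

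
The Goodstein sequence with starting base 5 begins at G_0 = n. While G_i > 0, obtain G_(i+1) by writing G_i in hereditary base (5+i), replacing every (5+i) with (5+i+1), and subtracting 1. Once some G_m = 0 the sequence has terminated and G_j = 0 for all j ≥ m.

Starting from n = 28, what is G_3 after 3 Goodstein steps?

28 —HB5→ 5^2 + 3 —bump→ 6^2 + 3 = 39 —(−1)→ 38
38 —HB6→ 6^2 + 2 —bump→ 7^2 + 2 = 51 —(−1)→ 50
50 —HB7→ 7^2 + 1 —bump→ 8^2 + 1 = 65 —(−1)→ 64

64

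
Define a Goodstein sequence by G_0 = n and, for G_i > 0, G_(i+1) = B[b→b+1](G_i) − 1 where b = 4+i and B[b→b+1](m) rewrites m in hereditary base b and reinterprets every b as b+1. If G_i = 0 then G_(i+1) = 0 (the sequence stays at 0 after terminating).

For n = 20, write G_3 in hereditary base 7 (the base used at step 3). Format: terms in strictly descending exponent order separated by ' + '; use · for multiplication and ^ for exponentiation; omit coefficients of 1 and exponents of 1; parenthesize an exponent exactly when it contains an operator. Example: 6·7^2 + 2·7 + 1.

7^2 + 2

G_0 = 20. HB_4(20) = 4^2 + 4. Bump = 30. G_1 = 29.
G_1 = 29. HB_5(29) = 5^2 + 4. Bump = 40. G_2 = 39.
G_2 = 39. HB_6(39) = 6^2 + 3. Bump = 52. G_3 = 51.
G_3 = 51. HB_7(51) = 7^2 + 2. Bump = 66. G_4 = 65.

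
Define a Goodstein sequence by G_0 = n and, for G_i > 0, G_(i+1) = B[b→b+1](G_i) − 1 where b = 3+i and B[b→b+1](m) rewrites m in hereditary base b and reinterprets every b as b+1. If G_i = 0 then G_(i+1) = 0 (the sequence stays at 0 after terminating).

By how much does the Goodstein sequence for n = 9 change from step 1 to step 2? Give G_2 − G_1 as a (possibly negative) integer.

G_0=9  [base 3] 3^2  →[3↦4]→  4^2 = 16  −1 ⇒ G_1=15
G_1=15  [base 4] 3·4 + 3  →[4↦5]→  3·5 + 3 = 18  −1 ⇒ G_2=17

2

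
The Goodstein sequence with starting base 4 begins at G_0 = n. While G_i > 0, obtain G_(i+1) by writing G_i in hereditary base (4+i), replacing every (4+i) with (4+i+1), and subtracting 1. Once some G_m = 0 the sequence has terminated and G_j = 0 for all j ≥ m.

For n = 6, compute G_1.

6

(0) 6|_4 = 4 + 2 ↦ 5 + 2|_5 = 7 ⇒ 6
(1) 6|_5 = 5 + 1 ↦ 6 + 1|_6 = 7 ⇒ 6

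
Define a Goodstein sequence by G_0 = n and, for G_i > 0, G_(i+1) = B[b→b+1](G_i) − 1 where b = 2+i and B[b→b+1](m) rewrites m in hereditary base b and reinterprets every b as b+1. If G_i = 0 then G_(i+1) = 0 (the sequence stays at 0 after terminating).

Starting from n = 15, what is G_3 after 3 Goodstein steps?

base 2: 15 = 2^(2 + 1) + 2^2 + 2 + 1; at 3: 3^(3 + 1) + 3^3 + 3 + 1 = 112; next = 111
base 3: 111 = 3^(3 + 1) + 3^3 + 3; at 4: 4^(4 + 1) + 4^4 + 4 = 1284; next = 1283
base 4: 1283 = 4^(4 + 1) + 4^4 + 3; at 5: 5^(5 + 1) + 5^5 + 3 = 18753; next = 18752

18752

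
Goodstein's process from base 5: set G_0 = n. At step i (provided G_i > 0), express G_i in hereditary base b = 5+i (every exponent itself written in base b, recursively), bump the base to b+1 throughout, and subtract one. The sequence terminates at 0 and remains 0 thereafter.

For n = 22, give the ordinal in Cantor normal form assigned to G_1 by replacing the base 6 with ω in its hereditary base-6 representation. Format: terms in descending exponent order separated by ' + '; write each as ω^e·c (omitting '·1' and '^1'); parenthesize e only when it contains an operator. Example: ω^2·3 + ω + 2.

base 5: 22 = 4·5 + 2; at 6: 4·6 + 2 = 26; next = 25
base 6: 25 = 4·6 + 1; at 7: 4·7 + 1 = 29; next = 28

ω·4 + 1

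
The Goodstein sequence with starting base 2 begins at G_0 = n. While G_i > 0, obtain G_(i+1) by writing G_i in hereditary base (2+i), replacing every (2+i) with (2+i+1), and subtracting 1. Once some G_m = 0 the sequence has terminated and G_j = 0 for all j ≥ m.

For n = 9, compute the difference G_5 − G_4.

step 0: 9 = 2^(2 + 1) + 1; sub 3 for 2: 3^(3 + 1) + 1; = 82; G_1 = 82−1 = 81
step 1: 81 = 3^(3 + 1); sub 4 for 3: 4^(4 + 1); = 1024; G_2 = 1024−1 = 1023
step 2: 1023 = 3·4^4 + 3·4^3 + 3·4^2 + 3·4 + 3; sub 5 for 4: 3·5^5 + 3·5^3 + 3·5^2 + 3·5 + 3; = 9843; G_3 = 9843−1 = 9842
step 3: 9842 = 3·5^5 + 3·5^3 + 3·5^2 + 3·5 + 2; sub 6 for 5: 3·6^6 + 3·6^3 + 3·6^2 + 3·6 + 2; = 140744; G_4 = 140744−1 = 140743
step 4: 140743 = 3·6^6 + 3·6^3 + 3·6^2 + 3·6 + 1; sub 7 for 6: 3·7^7 + 3·7^3 + 3·7^2 + 3·7 + 1; = 2471827; G_5 = 2471827−1 = 2471826

2331083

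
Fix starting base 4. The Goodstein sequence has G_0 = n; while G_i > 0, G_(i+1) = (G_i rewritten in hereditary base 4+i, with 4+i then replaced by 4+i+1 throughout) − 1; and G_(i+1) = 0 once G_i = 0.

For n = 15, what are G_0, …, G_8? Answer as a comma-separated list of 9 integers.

base 4: 15 = 3·4 + 3; at 5: 3·5 + 3 = 18; next = 17
base 5: 17 = 3·5 + 2; at 6: 3·6 + 2 = 20; next = 19
base 6: 19 = 3·6 + 1; at 7: 3·7 + 1 = 22; next = 21
base 7: 21 = 3·7; at 8: 3·8 = 24; next = 23
base 8: 23 = 2·8 + 7; at 9: 2·9 + 7 = 25; next = 24
base 9: 24 = 2·9 + 6; at 10: 2·10 + 6 = 26; next = 25
base 10: 25 = 2·10 + 5; at 11: 2·11 + 5 = 27; next = 26
base 11: 26 = 2·11 + 4; at 12: 2·12 + 4 = 28; next = 27

15, 17, 19, 21, 23, 24, 25, 26, 27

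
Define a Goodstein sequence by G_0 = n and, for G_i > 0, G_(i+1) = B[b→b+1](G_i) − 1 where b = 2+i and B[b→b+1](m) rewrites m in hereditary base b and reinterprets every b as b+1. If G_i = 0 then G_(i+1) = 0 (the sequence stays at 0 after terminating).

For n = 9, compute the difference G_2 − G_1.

942

i=0: 9 = 2^(2 + 1) + 1 (b=2); 2→3: 3^(3 + 1) + 1 = 82; 82−1 = 81
i=1: 81 = 3^(3 + 1) (b=3); 3→4: 4^(4 + 1) = 1024; 1024−1 = 1023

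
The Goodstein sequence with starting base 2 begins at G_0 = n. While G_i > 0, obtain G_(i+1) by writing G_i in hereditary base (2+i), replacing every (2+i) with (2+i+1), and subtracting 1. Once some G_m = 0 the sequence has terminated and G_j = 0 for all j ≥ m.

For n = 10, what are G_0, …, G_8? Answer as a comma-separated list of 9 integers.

base 2: 10 = 2^(2 + 1) + 2; at 3: 3^(3 + 1) + 3 = 84; next = 83
base 3: 83 = 3^(3 + 1) + 2; at 4: 4^(4 + 1) + 2 = 1026; next = 1025
base 4: 1025 = 4^(4 + 1) + 1; at 5: 5^(5 + 1) + 1 = 15626; next = 15625
base 5: 15625 = 5^(5 + 1); at 6: 6^(6 + 1) = 279936; next = 279935
base 6: 279935 = 5·6^6 + 5·6^5 + 5·6^4 + 5·6^3 + 5·6^2 + 5·6 + 5; at 7: 5·7^7 + 5·7^5 + 5·7^4 + 5·7^3 + 5·7^2 + 5·7 + 5 = 4215755; next = 4215754
base 7: 4215754 = 5·7^7 + 5·7^5 + 5·7^4 + 5·7^3 + 5·7^2 + 5·7 + 4; at 8: 5·8^8 + 5·8^5 + 5·8^4 + 5·8^3 + 5·8^2 + 5·8 + 4 = 84073324; next = 84073323
base 8: 84073323 = 5·8^8 + 5·8^5 + 5·8^4 + 5·8^3 + 5·8^2 + 5·8 + 3; at 9: 5·9^9 + 5·9^5 + 5·9^4 + 5·9^3 + 5·9^2 + 5·9 + 3 = 1937434593; next = 1937434592
base 9: 1937434592 = 5·9^9 + 5·9^5 + 5·9^4 + 5·9^3 + 5·9^2 + 5·9 + 2; at 10: 5·10^10 + 5·10^5 + 5·10^4 + 5·10^3 + 5·10^2 + 5·10 + 2 = 50000555552; next = 50000555551

10, 83, 1025, 15625, 279935, 4215754, 84073323, 1937434592, 50000555551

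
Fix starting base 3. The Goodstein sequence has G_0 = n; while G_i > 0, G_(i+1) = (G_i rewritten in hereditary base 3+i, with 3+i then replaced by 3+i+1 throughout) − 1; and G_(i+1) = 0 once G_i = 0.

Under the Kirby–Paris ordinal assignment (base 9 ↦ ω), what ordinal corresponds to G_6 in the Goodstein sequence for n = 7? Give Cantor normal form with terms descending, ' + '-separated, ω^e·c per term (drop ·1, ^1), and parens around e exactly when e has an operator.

(0) 7|_3 = 2·3 + 1 ↦ 2·4 + 1|_4 = 9 ⇒ 8
(1) 8|_4 = 2·4 ↦ 2·5|_5 = 10 ⇒ 9
(2) 9|_5 = 5 + 4 ↦ 6 + 4|_6 = 10 ⇒ 9
(3) 9|_6 = 6 + 3 ↦ 7 + 3|_7 = 10 ⇒ 9
(4) 9|_7 = 7 + 2 ↦ 8 + 2|_8 = 10 ⇒ 9
(5) 9|_8 = 8 + 1 ↦ 9 + 1|_9 = 10 ⇒ 9
(6) 9|_9 = 9 ↦ 10|_10 = 10 ⇒ 9

ω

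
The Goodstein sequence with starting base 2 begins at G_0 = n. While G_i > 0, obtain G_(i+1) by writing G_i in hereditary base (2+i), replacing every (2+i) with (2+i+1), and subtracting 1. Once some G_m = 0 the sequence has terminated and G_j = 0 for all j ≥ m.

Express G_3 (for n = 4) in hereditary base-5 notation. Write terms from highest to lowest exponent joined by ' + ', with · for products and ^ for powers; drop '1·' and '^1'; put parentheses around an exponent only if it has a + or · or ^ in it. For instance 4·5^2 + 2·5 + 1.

2·5^2 + 2·5

step 0: 4 = 2^2; sub 3 for 2: 3^3; = 27; G_1 = 27−1 = 26
step 1: 26 = 2·3^2 + 2·3 + 2; sub 4 for 3: 2·4^2 + 2·4 + 2; = 42; G_2 = 42−1 = 41
step 2: 41 = 2·4^2 + 2·4 + 1; sub 5 for 4: 2·5^2 + 2·5 + 1; = 61; G_3 = 61−1 = 60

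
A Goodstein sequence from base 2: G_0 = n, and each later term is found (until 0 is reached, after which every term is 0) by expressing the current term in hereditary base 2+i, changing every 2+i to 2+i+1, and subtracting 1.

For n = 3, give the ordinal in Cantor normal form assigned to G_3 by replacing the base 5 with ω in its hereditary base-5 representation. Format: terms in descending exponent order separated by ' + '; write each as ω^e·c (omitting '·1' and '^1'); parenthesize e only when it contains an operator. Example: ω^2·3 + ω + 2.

base 2: 3 = 2 + 1; at 3: 3 + 1 = 4; next = 3
base 3: 3 = 3; at 4: 4 = 4; next = 3
base 4: 3 = 3; at 5: 3 = 3; next = 2
base 5: 2 = 2; at 6: 2 = 2; next = 1

2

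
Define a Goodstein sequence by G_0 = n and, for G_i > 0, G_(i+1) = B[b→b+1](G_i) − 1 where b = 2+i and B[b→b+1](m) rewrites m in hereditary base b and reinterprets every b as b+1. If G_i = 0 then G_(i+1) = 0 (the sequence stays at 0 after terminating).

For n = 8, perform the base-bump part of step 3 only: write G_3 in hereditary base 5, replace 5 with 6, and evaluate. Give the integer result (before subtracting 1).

93396

G_0=8  [base 2] 2^(2 + 1)  →[2↦3]→  3^(3 + 1) = 81  −1 ⇒ G_1=80
G_1=80  [base 3] 2·3^3 + 2·3^2 + 2·3 + 2  →[3↦4]→  2·4^4 + 2·4^2 + 2·4 + 2 = 554  −1 ⇒ G_2=553
G_2=553  [base 4] 2·4^4 + 2·4^2 + 2·4 + 1  →[4↦5]→  2·5^5 + 2·5^2 + 2·5 + 1 = 6311  −1 ⇒ G_3=6310
G_3=6310  [base 5] 2·5^5 + 2·5^2 + 2·5  →[5↦6]→  2·6^6 + 2·6^2 + 2·6 = 93396  −1 ⇒ G_4=93395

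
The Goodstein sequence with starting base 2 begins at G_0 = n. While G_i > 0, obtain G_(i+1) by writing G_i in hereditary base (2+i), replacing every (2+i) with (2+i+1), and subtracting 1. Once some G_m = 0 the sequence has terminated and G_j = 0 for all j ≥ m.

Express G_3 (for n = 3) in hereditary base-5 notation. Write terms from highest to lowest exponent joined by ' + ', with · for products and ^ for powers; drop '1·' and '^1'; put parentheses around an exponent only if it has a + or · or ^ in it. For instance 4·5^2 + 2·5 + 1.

G_0 = 3. HB_2(3) = 2 + 1. Bump = 4. G_1 = 3.
G_1 = 3. HB_3(3) = 3. Bump = 4. G_2 = 3.
G_2 = 3. HB_4(3) = 3. Bump = 3. G_3 = 2.

2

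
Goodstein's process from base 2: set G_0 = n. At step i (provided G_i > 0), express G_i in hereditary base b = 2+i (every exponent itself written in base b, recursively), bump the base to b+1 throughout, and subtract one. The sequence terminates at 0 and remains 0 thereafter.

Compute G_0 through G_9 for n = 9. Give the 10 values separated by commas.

9, 81, 1023, 9842, 140743, 2471826, 50333399, 1162263921, 30000003325, 855935016215

G_0 = 9. HB_2(9) = 2^(2 + 1) + 1. Bump = 82. G_1 = 81.
G_1 = 81. HB_3(81) = 3^(3 + 1). Bump = 1024. G_2 = 1023.
G_2 = 1023. HB_4(1023) = 3·4^4 + 3·4^3 + 3·4^2 + 3·4 + 3. Bump = 9843. G_3 = 9842.
G_3 = 9842. HB_5(9842) = 3·5^5 + 3·5^3 + 3·5^2 + 3·5 + 2. Bump = 140744. G_4 = 140743.
G_4 = 140743. HB_6(140743) = 3·6^6 + 3·6^3 + 3·6^2 + 3·6 + 1. Bump = 2471827. G_5 = 2471826.
G_5 = 2471826. HB_7(2471826) = 3·7^7 + 3·7^3 + 3·7^2 + 3·7. Bump = 50333400. G_6 = 50333399.
G_6 = 50333399. HB_8(50333399) = 3·8^8 + 3·8^3 + 3·8^2 + 2·8 + 7. Bump = 1162263922. G_7 = 1162263921.
G_7 = 1162263921. HB_9(1162263921) = 3·9^9 + 3·9^3 + 3·9^2 + 2·9 + 6. Bump = 30000003326. G_8 = 30000003325.
G_8 = 30000003325. HB_10(30000003325) = 3·10^10 + 3·10^3 + 3·10^2 + 2·10 + 5. Bump = 855935016216. G_9 = 855935016215.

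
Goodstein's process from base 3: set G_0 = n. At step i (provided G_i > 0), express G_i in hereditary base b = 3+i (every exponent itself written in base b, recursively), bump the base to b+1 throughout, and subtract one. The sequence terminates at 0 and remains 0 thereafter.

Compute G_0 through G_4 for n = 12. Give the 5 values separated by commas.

12, 19, 27, 37, 49

G_0=12  [base 3] 3^2 + 3  →[3↦4]→  4^2 + 4 = 20  −1 ⇒ G_1=19
G_1=19  [base 4] 4^2 + 3  →[4↦5]→  5^2 + 3 = 28  −1 ⇒ G_2=27
G_2=27  [base 5] 5^2 + 2  →[5↦6]→  6^2 + 2 = 38  −1 ⇒ G_3=37
G_3=37  [base 6] 6^2 + 1  →[6↦7]→  7^2 + 1 = 50  −1 ⇒ G_4=49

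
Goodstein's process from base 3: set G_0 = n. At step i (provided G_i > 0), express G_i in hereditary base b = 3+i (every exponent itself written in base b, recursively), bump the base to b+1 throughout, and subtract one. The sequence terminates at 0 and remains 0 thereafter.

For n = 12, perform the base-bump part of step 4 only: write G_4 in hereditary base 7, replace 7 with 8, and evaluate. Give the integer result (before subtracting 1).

64

step 0: 12 = 3^2 + 3; sub 4 for 3: 4^2 + 4; = 20; G_1 = 20−1 = 19
step 1: 19 = 4^2 + 3; sub 5 for 4: 5^2 + 3; = 28; G_2 = 28−1 = 27
step 2: 27 = 5^2 + 2; sub 6 for 5: 6^2 + 2; = 38; G_3 = 38−1 = 37
step 3: 37 = 6^2 + 1; sub 7 for 6: 7^2 + 1; = 50; G_4 = 50−1 = 49
step 4: 49 = 7^2; sub 8 for 7: 8^2; = 64; G_5 = 64−1 = 63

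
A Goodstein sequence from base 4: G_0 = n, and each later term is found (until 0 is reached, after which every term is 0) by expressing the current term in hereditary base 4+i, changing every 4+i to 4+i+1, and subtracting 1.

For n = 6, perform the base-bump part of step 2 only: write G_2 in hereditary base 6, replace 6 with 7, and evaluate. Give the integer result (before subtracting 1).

7

6 —HB4→ 4 + 2 —bump→ 5 + 2 = 7 —(−1)→ 6
6 —HB5→ 5 + 1 —bump→ 6 + 1 = 7 —(−1)→ 6
6 —HB6→ 6 —bump→ 7 = 7 —(−1)→ 6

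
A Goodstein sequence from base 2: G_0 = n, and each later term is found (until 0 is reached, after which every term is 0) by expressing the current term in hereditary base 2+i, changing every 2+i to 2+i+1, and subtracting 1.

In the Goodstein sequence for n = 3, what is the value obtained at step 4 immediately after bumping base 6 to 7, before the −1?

1

base 2: 3 = 2 + 1; at 3: 3 + 1 = 4; next = 3
base 3: 3 = 3; at 4: 4 = 4; next = 3
base 4: 3 = 3; at 5: 3 = 3; next = 2
base 5: 2 = 2; at 6: 2 = 2; next = 1
base 6: 1 = 1; at 7: 1 = 1; next = 0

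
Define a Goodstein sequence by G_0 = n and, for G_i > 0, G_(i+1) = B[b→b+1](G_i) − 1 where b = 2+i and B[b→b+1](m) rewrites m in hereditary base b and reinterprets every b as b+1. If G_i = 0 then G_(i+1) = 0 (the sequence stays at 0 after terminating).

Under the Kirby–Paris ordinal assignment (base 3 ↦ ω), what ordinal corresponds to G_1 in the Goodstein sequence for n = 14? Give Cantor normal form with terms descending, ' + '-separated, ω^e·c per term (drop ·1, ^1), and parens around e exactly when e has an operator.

ω^(ω + 1) + ω^ω + 2

base 2: 14 = 2^(2 + 1) + 2^2 + 2; at 3: 3^(3 + 1) + 3^3 + 3 = 111; next = 110
base 3: 110 = 3^(3 + 1) + 3^3 + 2; at 4: 4^(4 + 1) + 4^4 + 2 = 1282; next = 1281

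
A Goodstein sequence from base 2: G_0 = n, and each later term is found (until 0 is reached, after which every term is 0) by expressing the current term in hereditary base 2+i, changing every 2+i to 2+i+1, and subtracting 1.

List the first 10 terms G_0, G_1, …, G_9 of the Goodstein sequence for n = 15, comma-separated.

(0) 15|_2 = 2^(2 + 1) + 2^2 + 2 + 1 ↦ 3^(3 + 1) + 3^3 + 3 + 1|_3 = 112 ⇒ 111
(1) 111|_3 = 3^(3 + 1) + 3^3 + 3 ↦ 4^(4 + 1) + 4^4 + 4|_4 = 1284 ⇒ 1283
(2) 1283|_4 = 4^(4 + 1) + 4^4 + 3 ↦ 5^(5 + 1) + 5^5 + 3|_5 = 18753 ⇒ 18752
(3) 18752|_5 = 5^(5 + 1) + 5^5 + 2 ↦ 6^(6 + 1) + 6^6 + 2|_6 = 326594 ⇒ 326593
(4) 326593|_6 = 6^(6 + 1) + 6^6 + 1 ↦ 7^(7 + 1) + 7^7 + 1|_7 = 6588345 ⇒ 6588344
(5) 6588344|_7 = 7^(7 + 1) + 7^7 ↦ 8^(8 + 1) + 8^8|_8 = 150994944 ⇒ 150994943
(6) 150994943|_8 = 8^(8 + 1) + 7·8^7 + 7·8^6 + 7·8^5 + 7·8^4 + 7·8^3 + 7·8^2 + 7·8 + 7 ↦ 9^(9 + 1) + 7·9^7 + 7·9^6 + 7·9^5 + 7·9^4 + 7·9^3 + 7·9^2 + 7·9 + 7|_9 = 3524450281 ⇒ 3524450280
(7) 3524450280|_9 = 9^(9 + 1) + 7·9^7 + 7·9^6 + 7·9^5 + 7·9^4 + 7·9^3 + 7·9^2 + 7·9 + 6 ↦ 10^(10 + 1) + 7·10^7 + 7·10^6 + 7·10^5 + 7·10^4 + 7·10^3 + 7·10^2 + 7·10 + 6|_10 = 100077777776 ⇒ 100077777775
(8) 100077777775|_10 = 10^(10 + 1) + 7·10^7 + 7·10^6 + 7·10^5 + 7·10^4 + 7·10^3 + 7·10^2 + 7·10 + 5 ↦ 11^(11 + 1) + 7·11^7 + 7·11^6 + 7·11^5 + 7·11^4 + 7·11^3 + 7·11^2 + 7·11 + 5|_11 = 3138578427935 ⇒ 3138578427934

15, 111, 1283, 18752, 326593, 6588344, 150994943, 3524450280, 100077777775, 3138578427934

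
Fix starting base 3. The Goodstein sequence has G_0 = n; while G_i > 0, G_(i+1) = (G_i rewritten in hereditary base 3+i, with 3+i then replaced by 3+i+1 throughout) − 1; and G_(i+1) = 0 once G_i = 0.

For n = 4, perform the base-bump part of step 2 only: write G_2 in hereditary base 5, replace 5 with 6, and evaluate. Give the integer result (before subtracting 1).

4

G_0=4  [base 3] 3 + 1  →[3↦4]→  4 + 1 = 5  −1 ⇒ G_1=4
G_1=4  [base 4] 4  →[4↦5]→  5 = 5  −1 ⇒ G_2=4
G_2=4  [base 5] 4  →[5↦6]→  4 = 4  −1 ⇒ G_3=3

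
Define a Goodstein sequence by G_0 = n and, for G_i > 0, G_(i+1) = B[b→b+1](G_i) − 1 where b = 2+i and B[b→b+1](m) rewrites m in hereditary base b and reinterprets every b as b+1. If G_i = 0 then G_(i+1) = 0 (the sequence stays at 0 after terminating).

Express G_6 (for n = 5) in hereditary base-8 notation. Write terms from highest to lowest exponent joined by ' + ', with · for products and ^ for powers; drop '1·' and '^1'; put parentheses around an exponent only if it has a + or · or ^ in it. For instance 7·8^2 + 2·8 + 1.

3·8^3 + 3·8^2 + 2·8 + 7

[0] 5 ≡ 2^2 + 1 (base 2). Lift 3: 28. −1: 27.
[1] 27 ≡ 3^3 (base 3). Lift 4: 256. −1: 255.
[2] 255 ≡ 3·4^3 + 3·4^2 + 3·4 + 3 (base 4). Lift 5: 468. −1: 467.
[3] 467 ≡ 3·5^3 + 3·5^2 + 3·5 + 2 (base 5). Lift 6: 776. −1: 775.
[4] 775 ≡ 3·6^3 + 3·6^2 + 3·6 + 1 (base 6). Lift 7: 1198. −1: 1197.
[5] 1197 ≡ 3·7^3 + 3·7^2 + 3·7 (base 7). Lift 8: 1752. −1: 1751.
[6] 1751 ≡ 3·8^3 + 3·8^2 + 2·8 + 7 (base 8). Lift 9: 2455. −1: 2454.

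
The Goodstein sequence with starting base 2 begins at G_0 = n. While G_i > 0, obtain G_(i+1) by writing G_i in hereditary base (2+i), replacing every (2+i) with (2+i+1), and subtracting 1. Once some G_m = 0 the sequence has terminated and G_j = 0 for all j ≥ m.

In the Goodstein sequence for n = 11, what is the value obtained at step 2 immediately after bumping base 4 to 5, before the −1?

15628

(0) 11|_2 = 2^(2 + 1) + 2 + 1 ↦ 3^(3 + 1) + 3 + 1|_3 = 85 ⇒ 84
(1) 84|_3 = 3^(3 + 1) + 3 ↦ 4^(4 + 1) + 4|_4 = 1028 ⇒ 1027
(2) 1027|_4 = 4^(4 + 1) + 3 ↦ 5^(5 + 1) + 3|_5 = 15628 ⇒ 15627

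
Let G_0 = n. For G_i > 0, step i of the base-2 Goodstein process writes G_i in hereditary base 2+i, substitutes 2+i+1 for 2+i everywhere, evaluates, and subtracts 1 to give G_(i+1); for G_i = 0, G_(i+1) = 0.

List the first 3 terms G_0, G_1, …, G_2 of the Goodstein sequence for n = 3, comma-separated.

3, 3, 3

step 0: 3 = 2 + 1; sub 3 for 2: 3 + 1; = 4; G_1 = 4−1 = 3
step 1: 3 = 3; sub 4 for 3: 4; = 4; G_2 = 4−1 = 3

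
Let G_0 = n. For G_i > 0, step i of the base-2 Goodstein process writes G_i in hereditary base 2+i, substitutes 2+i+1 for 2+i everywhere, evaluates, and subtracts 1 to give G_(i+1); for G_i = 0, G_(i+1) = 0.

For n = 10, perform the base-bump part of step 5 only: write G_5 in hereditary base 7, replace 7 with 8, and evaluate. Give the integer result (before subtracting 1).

84073324

[0] 10 ≡ 2^(2 + 1) + 2 (base 2). Lift 3: 84. −1: 83.
[1] 83 ≡ 3^(3 + 1) + 2 (base 3). Lift 4: 1026. −1: 1025.
[2] 1025 ≡ 4^(4 + 1) + 1 (base 4). Lift 5: 15626. −1: 15625.
[3] 15625 ≡ 5^(5 + 1) (base 5). Lift 6: 279936. −1: 279935.
[4] 279935 ≡ 5·6^6 + 5·6^5 + 5·6^4 + 5·6^3 + 5·6^2 + 5·6 + 5 (base 6). Lift 7: 4215755. −1: 4215754.
[5] 4215754 ≡ 5·7^7 + 5·7^5 + 5·7^4 + 5·7^3 + 5·7^2 + 5·7 + 4 (base 7). Lift 8: 84073324. −1: 84073323.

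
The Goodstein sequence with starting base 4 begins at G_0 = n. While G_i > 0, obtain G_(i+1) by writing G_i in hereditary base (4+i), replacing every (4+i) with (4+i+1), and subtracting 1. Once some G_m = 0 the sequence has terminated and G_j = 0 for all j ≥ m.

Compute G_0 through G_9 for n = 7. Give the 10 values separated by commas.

7, 7, 7, 7, 7, 6, 5, 4, 3, 2

step 0: 7 = 4 + 3; sub 5 for 4: 5 + 3; = 8; G_1 = 8−1 = 7
step 1: 7 = 5 + 2; sub 6 for 5: 6 + 2; = 8; G_2 = 8−1 = 7
step 2: 7 = 6 + 1; sub 7 for 6: 7 + 1; = 8; G_3 = 8−1 = 7
step 3: 7 = 7; sub 8 for 7: 8; = 8; G_4 = 8−1 = 7
step 4: 7 = 7; sub 9 for 8: 7; = 7; G_5 = 7−1 = 6
step 5: 6 = 6; sub 10 for 9: 6; = 6; G_6 = 6−1 = 5
step 6: 5 = 5; sub 11 for 10: 5; = 5; G_7 = 5−1 = 4
step 7: 4 = 4; sub 12 for 11: 4; = 4; G_8 = 4−1 = 3
step 8: 3 = 3; sub 13 for 12: 3; = 3; G_9 = 3−1 = 2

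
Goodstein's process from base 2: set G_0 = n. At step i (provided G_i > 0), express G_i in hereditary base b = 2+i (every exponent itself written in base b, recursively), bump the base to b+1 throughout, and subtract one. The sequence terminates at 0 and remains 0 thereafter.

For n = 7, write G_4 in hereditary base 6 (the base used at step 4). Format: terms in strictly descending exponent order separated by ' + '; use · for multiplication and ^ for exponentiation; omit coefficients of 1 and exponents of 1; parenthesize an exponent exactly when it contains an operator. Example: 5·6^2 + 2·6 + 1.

G_0 = 7. HB_2(7) = 2^2 + 2 + 1. Bump = 31. G_1 = 30.
G_1 = 30. HB_3(30) = 3^3 + 3. Bump = 260. G_2 = 259.
G_2 = 259. HB_4(259) = 4^4 + 3. Bump = 3128. G_3 = 3127.
G_3 = 3127. HB_5(3127) = 5^5 + 2. Bump = 46658. G_4 = 46657.
G_4 = 46657. HB_6(46657) = 6^6 + 1. Bump = 823544. G_5 = 823543.

6^6 + 1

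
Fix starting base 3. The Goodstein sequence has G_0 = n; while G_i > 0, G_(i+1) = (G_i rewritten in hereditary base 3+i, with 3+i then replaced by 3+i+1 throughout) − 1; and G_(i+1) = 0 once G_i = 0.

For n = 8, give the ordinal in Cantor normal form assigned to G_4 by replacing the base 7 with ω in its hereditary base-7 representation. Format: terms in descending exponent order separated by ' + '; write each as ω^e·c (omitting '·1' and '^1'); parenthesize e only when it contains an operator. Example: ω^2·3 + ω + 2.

(0) 8|_3 = 2·3 + 2 ↦ 2·4 + 2|_4 = 10 ⇒ 9
(1) 9|_4 = 2·4 + 1 ↦ 2·5 + 1|_5 = 11 ⇒ 10
(2) 10|_5 = 2·5 ↦ 2·6|_6 = 12 ⇒ 11
(3) 11|_6 = 6 + 5 ↦ 7 + 5|_7 = 12 ⇒ 11
(4) 11|_7 = 7 + 4 ↦ 8 + 4|_8 = 12 ⇒ 11

ω + 4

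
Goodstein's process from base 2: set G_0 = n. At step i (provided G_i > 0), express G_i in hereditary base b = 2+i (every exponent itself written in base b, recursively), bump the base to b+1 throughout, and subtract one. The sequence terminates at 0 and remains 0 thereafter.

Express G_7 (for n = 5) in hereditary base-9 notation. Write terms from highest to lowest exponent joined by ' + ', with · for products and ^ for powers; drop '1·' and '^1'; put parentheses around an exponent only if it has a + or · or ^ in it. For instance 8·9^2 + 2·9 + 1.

i=0: 5 = 2^2 + 1 (b=2); 2→3: 3^3 + 1 = 28; 28−1 = 27
i=1: 27 = 3^3 (b=3); 3→4: 4^4 = 256; 256−1 = 255
i=2: 255 = 3·4^3 + 3·4^2 + 3·4 + 3 (b=4); 4→5: 3·5^3 + 3·5^2 + 3·5 + 3 = 468; 468−1 = 467
i=3: 467 = 3·5^3 + 3·5^2 + 3·5 + 2 (b=5); 5→6: 3·6^3 + 3·6^2 + 3·6 + 2 = 776; 776−1 = 775
i=4: 775 = 3·6^3 + 3·6^2 + 3·6 + 1 (b=6); 6→7: 3·7^3 + 3·7^2 + 3·7 + 1 = 1198; 1198−1 = 1197
i=5: 1197 = 3·7^3 + 3·7^2 + 3·7 (b=7); 7→8: 3·8^3 + 3·8^2 + 3·8 = 1752; 1752−1 = 1751
i=6: 1751 = 3·8^3 + 3·8^2 + 2·8 + 7 (b=8); 8→9: 3·9^3 + 3·9^2 + 2·9 + 7 = 2455; 2455−1 = 2454
i=7: 2454 = 3·9^3 + 3·9^2 + 2·9 + 6 (b=9); 9→10: 3·10^3 + 3·10^2 + 2·10 + 6 = 3326; 3326−1 = 3325

3·9^3 + 3·9^2 + 2·9 + 6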